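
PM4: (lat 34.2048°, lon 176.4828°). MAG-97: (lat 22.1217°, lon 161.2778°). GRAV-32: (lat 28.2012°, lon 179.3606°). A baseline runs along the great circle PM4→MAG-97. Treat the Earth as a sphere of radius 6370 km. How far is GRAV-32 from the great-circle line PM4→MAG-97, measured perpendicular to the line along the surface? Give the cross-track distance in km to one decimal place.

696.2 km

δ₁₃ = central angle PM4→GRAV-32 = 0.113232 rad  (haversine)
θ₁₃ = bearing PM4→GRAV-32 = 156.946°,  θ₁₂ = bearing PM4→MAG-97 = 231.814°
dₓₜ = R·arcsin(sin δ₁₃ · sin(θ₁₃ − θ₁₂)) = 6370·arcsin(0.11299·sin(-74.868°)) = -696.173 km
|dₓₜ| = 696.173 km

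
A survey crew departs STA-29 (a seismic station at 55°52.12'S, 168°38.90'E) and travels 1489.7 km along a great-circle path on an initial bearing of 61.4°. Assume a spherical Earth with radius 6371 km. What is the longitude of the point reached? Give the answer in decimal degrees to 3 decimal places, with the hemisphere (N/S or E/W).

173.657°W

STA-29: φ = -55.86867°, λ = +168.64833°
δ = d/R = 1489.7/6371 = 0.233825 rad
φ₂ = arcsin(sin φ₁ cos δ + cos φ₁ sin δ cos θ)
   = arcsin(-0.82775·0.97279 + 0.56109·0.23170·0.47869) = -47.98724°
λ₂ = λ₁ + atan2(sin θ sin δ cos φ₁, cos δ − sin φ₁ sin φ₂) = -173.65699°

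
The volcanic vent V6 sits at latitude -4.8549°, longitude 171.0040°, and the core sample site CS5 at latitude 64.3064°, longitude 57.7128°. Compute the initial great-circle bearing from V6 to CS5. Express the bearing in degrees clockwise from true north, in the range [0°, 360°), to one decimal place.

335.7°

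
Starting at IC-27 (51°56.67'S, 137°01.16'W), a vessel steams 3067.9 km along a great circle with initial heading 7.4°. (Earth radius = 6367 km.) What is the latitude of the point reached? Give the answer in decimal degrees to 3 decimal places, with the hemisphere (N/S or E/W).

24.487°S

IC-27: φ = -51.94450°, λ = -137.01933°
δ = d/R = 3067.9/6367 = 0.481844 rad
φ₂ = arcsin(sin φ₁ cos δ + cos φ₁ sin δ cos θ)
   = arcsin(-0.78741·0.88614 + 0.61642·0.46341·0.99167) = -24.48658°
λ₂ = λ₁ + atan2(sin θ sin δ cos φ₁, cos δ − sin φ₁ sin φ₂) = -133.25892°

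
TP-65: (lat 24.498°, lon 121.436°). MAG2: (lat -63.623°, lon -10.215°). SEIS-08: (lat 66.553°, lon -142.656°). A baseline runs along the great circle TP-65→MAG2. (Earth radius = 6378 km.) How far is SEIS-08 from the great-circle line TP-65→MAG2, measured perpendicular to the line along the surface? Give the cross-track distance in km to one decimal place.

71.2 km

δ₁₃ = central angle TP-65→SEIS-08 = 1.220525 rad  (haversine)
θ₁₃ = bearing TP-65→SEIS-08 = 24.921°,  θ₁₂ = bearing TP-65→MAG2 = 205.602°
dₓₜ = R·arcsin(sin δ₁₃ · sin(θ₁₃ − θ₁₂)) = 6378·arcsin(0.93928·sin(-180.681°)) = 71.169 km
|dₓₜ| = 71.169 km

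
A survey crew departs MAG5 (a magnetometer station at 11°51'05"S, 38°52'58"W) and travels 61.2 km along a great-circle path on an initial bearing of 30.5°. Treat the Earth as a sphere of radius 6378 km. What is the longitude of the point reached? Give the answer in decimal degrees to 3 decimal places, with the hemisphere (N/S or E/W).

MAG5: φ = -11.85139°, λ = -38.88278°
δ = d/R = 61.2/6378 = 0.009595 rad
φ₂ = arcsin(sin φ₁ cos δ + cos φ₁ sin δ cos θ)
   = arcsin(-0.20537·0.99995 + 0.97868·0.00960·0.86163) = -11.37754°
λ₂ = λ₁ + atan2(sin θ sin δ cos φ₁, cos δ − sin φ₁ sin φ₂) = -38.59815°

38.598°W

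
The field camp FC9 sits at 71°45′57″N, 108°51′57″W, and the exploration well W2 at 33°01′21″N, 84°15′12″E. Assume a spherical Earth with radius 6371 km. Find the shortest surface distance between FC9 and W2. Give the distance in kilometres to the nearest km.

8318 km

FC9: φ = +71.76583°, λ = -108.86583°
W2: φ = +33.02250°, λ = +84.25333°
Δφ = -38.7433°,  Δλ = -166.8808°
a = sin²(Δφ/2) + cos φ₁ cos φ₂ sin²(Δλ/2) = 0.368952
c = 2·arcsin(√a) = 1.305603 rad = 74.8055°
d = R·c = 6371 × 1.305603 = 8318.0 km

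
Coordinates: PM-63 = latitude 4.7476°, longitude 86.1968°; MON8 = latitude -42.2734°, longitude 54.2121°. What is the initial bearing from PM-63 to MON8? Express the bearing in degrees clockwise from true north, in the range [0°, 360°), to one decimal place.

Δλ = -31.9847°
y = sin Δλ · cos φ₂ = -0.391943
x = cos φ₁ sin φ₂ − sin φ₁ cos φ₂ cos Δλ = -0.722306
θ = atan2(y, x) = -151.5146° → 208.4854° (mod 360°)

208.5°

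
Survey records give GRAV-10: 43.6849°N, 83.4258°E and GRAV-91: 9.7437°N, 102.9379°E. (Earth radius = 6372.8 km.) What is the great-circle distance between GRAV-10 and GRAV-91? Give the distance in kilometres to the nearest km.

4220 km

Δφ = -33.9412°,  Δλ = 19.5121°
a = sin²(Δφ/2) + cos φ₁ cos φ₂ sin²(Δλ/2) = 0.105660
c = 2·arcsin(√a) = 0.662137 rad = 37.9376°
d = R·c = 6372.8 × 0.662137 = 4219.7 km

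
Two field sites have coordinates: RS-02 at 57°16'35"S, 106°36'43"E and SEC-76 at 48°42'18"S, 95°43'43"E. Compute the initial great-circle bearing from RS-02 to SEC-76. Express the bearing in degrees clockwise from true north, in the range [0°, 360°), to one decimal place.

318.1°

RS-02: φ = -57.27639°, λ = +106.61194°
SEC-76: φ = -48.70500°, λ = +95.72861°
Δλ = -10.8833°
y = sin Δλ · cos φ₂ = -0.124602
x = cos φ₁ sin φ₂ − sin φ₁ cos φ₂ cos Δλ = 0.139056
θ = atan2(y, x) = -41.8623° → 318.1377° (mod 360°)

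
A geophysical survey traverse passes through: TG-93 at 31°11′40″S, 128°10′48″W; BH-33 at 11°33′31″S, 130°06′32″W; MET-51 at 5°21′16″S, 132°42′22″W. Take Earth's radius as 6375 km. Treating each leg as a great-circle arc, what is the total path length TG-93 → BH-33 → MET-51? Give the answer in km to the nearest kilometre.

TG-93: φ = -31.19444°, λ = -128.18000°
BH-33: φ = -11.55861°, λ = -130.10889°
MET-51: φ = -5.35444°, λ = -132.70611°
TG-93→BH-33: c = 0.344120 rad, d = 2193.77 km
BH-33→MET-51: c = 0.117190 rad, d = 747.09 km
Total = 2193.77 + 747.09 = 2940.85 km

2941 km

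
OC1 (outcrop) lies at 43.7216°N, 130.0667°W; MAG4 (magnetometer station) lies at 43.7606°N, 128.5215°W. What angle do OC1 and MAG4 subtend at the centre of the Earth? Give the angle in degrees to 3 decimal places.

1.117°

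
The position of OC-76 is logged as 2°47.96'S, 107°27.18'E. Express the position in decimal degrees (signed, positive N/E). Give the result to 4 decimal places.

-2.7993°, +107.4530°

lat: 2.7993° S → -2.7993°
lon: 107.4530° E → +107.4530°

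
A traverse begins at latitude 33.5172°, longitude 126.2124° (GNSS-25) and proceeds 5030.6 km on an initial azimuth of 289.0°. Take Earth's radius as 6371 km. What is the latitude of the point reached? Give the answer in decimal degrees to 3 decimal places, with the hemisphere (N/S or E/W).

δ = d/R = 5030.6/6371 = 0.789609 rad
φ₂ = arcsin(sin φ₁ cos δ + cos φ₁ sin δ cos θ)
   = arcsin(0.55219·0.70412 + 0.83372·0.71008·0.32557) = 35.55936°
λ₂ = λ₁ + atan2(sin θ sin δ cos φ₁, cos δ − sin φ₁ sin φ₂) = 70.59355°

35.559°N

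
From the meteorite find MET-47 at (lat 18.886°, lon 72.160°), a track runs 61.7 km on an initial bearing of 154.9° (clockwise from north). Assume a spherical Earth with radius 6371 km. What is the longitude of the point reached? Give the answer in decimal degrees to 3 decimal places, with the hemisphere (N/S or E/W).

72.408°E

δ = d/R = 61.7/6371 = 0.009685 rad
φ₂ = arcsin(sin φ₁ cos δ + cos φ₁ sin δ cos θ)
   = arcsin(0.32369·0.99995 + 0.94616·0.00968·-0.90557) = 18.38335°
λ₂ = λ₁ + atan2(sin θ sin δ cos φ₁, cos δ − sin φ₁ sin φ₂) = 72.40804°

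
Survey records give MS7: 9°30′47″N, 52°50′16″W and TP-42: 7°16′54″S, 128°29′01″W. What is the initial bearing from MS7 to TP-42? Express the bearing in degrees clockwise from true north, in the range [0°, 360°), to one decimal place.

260.2°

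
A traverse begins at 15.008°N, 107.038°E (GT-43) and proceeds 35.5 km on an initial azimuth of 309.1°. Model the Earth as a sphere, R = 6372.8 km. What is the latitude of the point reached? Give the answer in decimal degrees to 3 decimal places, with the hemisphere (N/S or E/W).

15.209°N

δ = d/R = 35.5/6372.8 = 0.005571 rad
φ₂ = arcsin(sin φ₁ cos δ + cos φ₁ sin δ cos θ)
   = arcsin(0.25895·0.99998 + 0.96589·0.00557·0.63068) = 15.20915°
λ₂ = λ₁ + atan2(sin θ sin δ cos φ₁, cos δ − sin φ₁ sin φ₂) = 106.78132°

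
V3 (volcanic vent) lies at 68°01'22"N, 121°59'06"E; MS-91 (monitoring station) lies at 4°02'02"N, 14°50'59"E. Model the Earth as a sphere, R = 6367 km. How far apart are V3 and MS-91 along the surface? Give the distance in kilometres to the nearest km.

V3: φ = +68.02278°, λ = +121.98500°
MS-91: φ = +4.03389°, λ = +14.84972°
Δφ = -63.9889°,  Δλ = -107.1353°
a = sin²(Δφ/2) + cos φ₁ cos φ₂ sin²(Δλ/2) = 0.522377
c = 2·arcsin(√a) = 1.615565 rad = 92.5650°
d = R·c = 6367 × 1.615565 = 10286.3 km

10286 km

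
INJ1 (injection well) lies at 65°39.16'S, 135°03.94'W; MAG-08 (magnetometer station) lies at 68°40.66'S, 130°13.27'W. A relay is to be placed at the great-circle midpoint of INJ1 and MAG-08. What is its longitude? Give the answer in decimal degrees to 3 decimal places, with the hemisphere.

INJ1: φ = -65.65267°, λ = -135.06567°
MAG-08: φ = -68.67767°, λ = -130.22117°
Bx = cos φ₂ cos Δλ = 0.362315,  By = cos φ₂ sin Δλ = 0.030708
φₘ = atan2(sin φ₁ + sin φ₂, √((cos φ₁ + Bx)² + By²)) = -67.18341°
λₘ = λ₁ + atan2(By, cos φ₁ + Bx) = -132.79540°

132.795°W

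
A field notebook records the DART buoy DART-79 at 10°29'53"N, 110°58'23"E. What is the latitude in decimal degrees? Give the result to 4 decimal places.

10.4981°N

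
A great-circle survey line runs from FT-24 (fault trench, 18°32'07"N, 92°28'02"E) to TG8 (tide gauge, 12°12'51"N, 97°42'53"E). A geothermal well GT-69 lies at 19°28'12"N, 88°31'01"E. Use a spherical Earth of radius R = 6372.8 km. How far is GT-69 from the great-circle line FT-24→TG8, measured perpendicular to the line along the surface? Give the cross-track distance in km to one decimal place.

251.0 km

FT-24: φ = +18.53528°, λ = +92.46722°
TG8: φ = +12.21417°, λ = +97.71472°
GT-69: φ = +19.47000°, λ = +88.51694°
δ₁₃ = central angle FT-24→GT-69 = 0.067196 rad  (haversine)
θ₁₃ = bearing FT-24→GT-69 = 284.688°,  θ₁₂ = bearing FT-24→TG8 = 140.594°
dₓₜ = R·arcsin(sin δ₁₃ · sin(θ₁₃ − θ₁₂)) = 6372.8·arcsin(0.06715·sin(144.094°)) = 251.011 km
|dₓₜ| = 251.011 km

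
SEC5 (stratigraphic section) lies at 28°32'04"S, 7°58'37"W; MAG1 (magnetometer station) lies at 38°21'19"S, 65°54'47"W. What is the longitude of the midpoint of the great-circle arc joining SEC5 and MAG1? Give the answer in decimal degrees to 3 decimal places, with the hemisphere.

35.146°W

SEC5: φ = -28.53444°, λ = -7.97694°
MAG1: φ = -38.35528°, λ = -65.91306°
Bx = cos φ₂ cos Δλ = 0.416292,  By = cos φ₂ sin Δλ = -0.664557
φₘ = atan2(sin φ₁ + sin φ₂, √((cos φ₁ + Bx)² + By²)) = -37.03758°
λₘ = λ₁ + atan2(By, cos φ₁ + Bx) = -35.14573°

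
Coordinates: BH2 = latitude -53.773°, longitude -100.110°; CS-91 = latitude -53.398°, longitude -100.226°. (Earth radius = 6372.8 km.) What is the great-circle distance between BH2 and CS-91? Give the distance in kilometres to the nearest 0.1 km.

42.4 km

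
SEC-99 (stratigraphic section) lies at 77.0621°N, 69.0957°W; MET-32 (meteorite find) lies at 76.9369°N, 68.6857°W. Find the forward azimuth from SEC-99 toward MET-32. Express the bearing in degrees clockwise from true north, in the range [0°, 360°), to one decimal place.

143.4°

Δλ = 0.4100°
y = sin Δλ · cos φ₂ = 0.001617
x = cos φ₁ sin φ₂ − sin φ₁ cos φ₂ cos Δλ = -0.002180
θ = atan2(y, x) = 143.4215° → 143.4215° (mod 360°)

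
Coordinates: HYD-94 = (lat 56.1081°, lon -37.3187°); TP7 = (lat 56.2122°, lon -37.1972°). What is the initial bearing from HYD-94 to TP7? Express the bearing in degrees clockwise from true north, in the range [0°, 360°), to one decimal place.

33.0°

Δλ = 0.1215°
y = sin Δλ · cos φ₂ = 0.001179
x = cos φ₁ sin φ₂ − sin φ₁ cos φ₂ cos Δλ = 0.001818
θ = atan2(y, x) = 32.9715° → 32.9715° (mod 360°)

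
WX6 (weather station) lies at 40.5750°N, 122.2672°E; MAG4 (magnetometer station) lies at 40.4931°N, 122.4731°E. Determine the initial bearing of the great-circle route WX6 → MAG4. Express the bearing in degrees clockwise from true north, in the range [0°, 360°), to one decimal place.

117.6°

Δλ = 0.2059°
y = sin Δλ · cos φ₂ = 0.002733
x = cos φ₁ sin φ₂ − sin φ₁ cos φ₂ cos Δλ = -0.001426
θ = atan2(y, x) = 117.5589° → 117.5589° (mod 360°)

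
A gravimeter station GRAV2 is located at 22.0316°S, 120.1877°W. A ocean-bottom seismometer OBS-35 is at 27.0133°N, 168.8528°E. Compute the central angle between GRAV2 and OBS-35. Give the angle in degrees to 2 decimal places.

Δφ = 49.0449°,  Δλ = -70.9595°
a = sin²(Δφ/2) + cos φ₁ cos φ₂ sin²(Δλ/2) = 0.450478
c = 2·arcsin(√a) = 1.471591 rad = 84.3159°

84.32°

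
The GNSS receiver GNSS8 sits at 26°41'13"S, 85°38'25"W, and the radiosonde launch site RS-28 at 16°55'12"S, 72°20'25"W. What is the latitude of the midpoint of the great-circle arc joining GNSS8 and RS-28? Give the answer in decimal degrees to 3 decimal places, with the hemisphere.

21.937°S

GNSS8: φ = -26.68694°, λ = -85.64028°
RS-28: φ = -16.92000°, λ = -72.34028°
Bx = cos φ₂ cos Δλ = 0.931052,  By = cos φ₂ sin Δλ = 0.220091
φₘ = atan2(sin φ₁ + sin φ₂, √((cos φ₁ + Bx)² + By²)) = -21.93702°
λₘ = λ₁ + atan2(By, cos φ₁ + Bx) = -78.76196°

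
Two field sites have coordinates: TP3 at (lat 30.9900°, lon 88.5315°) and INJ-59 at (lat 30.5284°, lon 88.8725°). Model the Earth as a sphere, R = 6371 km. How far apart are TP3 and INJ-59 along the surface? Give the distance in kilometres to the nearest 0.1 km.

Δφ = -0.4616°,  Δλ = 0.3410°
a = sin²(Δφ/2) + cos φ₁ cos φ₂ sin²(Δλ/2) = 0.000023
c = 2·arcsin(√a) = 0.009543 rad = 0.5468°
d = R·c = 6371 × 0.009543 = 60.8 km

60.8 km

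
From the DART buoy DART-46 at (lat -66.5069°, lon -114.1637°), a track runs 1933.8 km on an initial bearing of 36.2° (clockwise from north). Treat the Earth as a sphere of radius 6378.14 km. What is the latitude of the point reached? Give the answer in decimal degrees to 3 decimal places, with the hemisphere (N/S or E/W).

51.190°S

δ = d/R = 1933.8/6378.14 = 0.303192 rad
φ₂ = arcsin(sin φ₁ cos δ + cos φ₁ sin δ cos θ)
   = arcsin(-0.91711·0.95439 + 0.39864·0.29857·0.80696) = -51.19034°
λ₂ = λ₁ + atan2(sin θ sin δ cos φ₁, cos δ − sin φ₁ sin φ₂) = -97.82253°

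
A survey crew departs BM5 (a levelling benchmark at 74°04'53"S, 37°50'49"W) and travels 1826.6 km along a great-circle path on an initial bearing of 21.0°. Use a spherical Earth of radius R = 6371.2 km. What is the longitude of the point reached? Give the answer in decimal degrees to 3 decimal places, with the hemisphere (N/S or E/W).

BM5: φ = -74.08139°, λ = -37.84694°
δ = d/R = 1826.6/6371.2 = 0.286696 rad
φ₂ = arcsin(sin φ₁ cos δ + cos φ₁ sin δ cos θ)
   = arcsin(-0.96165·0.95918 + 0.27427·0.28279·0.93358) = -58.21084°
λ₂ = λ₁ + atan2(sin θ sin δ cos φ₁, cos δ − sin φ₁ sin φ₂) = -26.75565°

26.756°W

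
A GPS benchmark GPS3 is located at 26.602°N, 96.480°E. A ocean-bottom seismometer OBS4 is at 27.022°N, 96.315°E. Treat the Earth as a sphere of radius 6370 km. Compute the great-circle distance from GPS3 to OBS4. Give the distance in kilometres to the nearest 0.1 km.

49.5 km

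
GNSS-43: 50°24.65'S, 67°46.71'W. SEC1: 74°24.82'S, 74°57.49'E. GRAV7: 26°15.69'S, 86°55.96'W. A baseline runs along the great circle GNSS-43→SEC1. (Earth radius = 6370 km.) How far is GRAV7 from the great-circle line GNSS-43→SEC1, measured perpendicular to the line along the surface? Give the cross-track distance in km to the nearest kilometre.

GNSS-43: φ = -50.41083°, λ = -67.77850°
SEC1: φ = -74.41367°, λ = +74.95817°
GRAV7: φ = -26.26150°, λ = -86.93267°
δ₁₃ = central angle GNSS-43→GRAV7 = 0.493155 rad  (haversine)
θ₁₃ = bearing GNSS-43→GRAV7 = 321.571°,  θ₁₂ = bearing GNSS-43→SEC1 = 168.199°
dₓₜ = R·arcsin(sin δ₁₃ · sin(θ₁₃ − θ₁₂)) = 6370·arcsin(0.47341·sin(153.372°)) = 1361.920 km
|dₓₜ| = 1361.920 km

1362 km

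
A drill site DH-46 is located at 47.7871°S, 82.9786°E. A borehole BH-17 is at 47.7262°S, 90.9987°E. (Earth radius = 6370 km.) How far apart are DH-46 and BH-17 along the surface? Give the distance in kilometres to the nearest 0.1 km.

599.2 km

Δφ = 0.0609°,  Δλ = 8.0201°
a = sin²(Δφ/2) + cos φ₁ cos φ₂ sin²(Δλ/2) = 0.002211
c = 2·arcsin(√a) = 0.094068 rad = 5.3897°
d = R·c = 6370 × 0.094068 = 599.2 km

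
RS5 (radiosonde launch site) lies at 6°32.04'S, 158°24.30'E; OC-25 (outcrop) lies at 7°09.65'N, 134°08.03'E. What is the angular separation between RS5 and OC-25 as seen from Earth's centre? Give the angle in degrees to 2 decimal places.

27.82°

RS5: φ = -6.53400°, λ = +158.40500°
OC-25: φ = +7.16083°, λ = +134.13383°
Δφ = 13.6948°,  Δλ = -24.2712°
a = sin²(Δφ/2) + cos φ₁ cos φ₂ sin²(Δλ/2) = 0.057780
c = 2·arcsin(√a) = 0.485504 rad = 27.8173°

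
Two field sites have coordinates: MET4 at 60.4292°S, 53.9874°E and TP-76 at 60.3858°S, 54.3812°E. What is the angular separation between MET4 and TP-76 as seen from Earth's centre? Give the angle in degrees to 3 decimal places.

Δφ = 0.0434°,  Δλ = 0.3938°
a = sin²(Δφ/2) + cos φ₁ cos φ₂ sin²(Δλ/2) = 0.000003
c = 2·arcsin(√a) = 0.003478 rad = 0.1993°

0.199°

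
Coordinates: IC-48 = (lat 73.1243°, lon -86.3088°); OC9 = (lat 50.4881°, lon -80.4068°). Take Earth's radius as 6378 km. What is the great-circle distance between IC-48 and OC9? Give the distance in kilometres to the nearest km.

2536 km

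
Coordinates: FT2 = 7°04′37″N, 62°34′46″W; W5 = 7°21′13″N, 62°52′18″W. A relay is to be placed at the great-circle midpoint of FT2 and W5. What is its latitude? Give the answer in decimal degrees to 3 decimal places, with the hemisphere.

7.215°N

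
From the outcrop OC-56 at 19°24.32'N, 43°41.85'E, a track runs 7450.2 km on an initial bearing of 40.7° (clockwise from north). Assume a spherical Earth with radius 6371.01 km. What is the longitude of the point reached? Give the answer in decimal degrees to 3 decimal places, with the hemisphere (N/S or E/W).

120.873°E

OC-56: φ = +19.40533°, λ = +43.69750°
δ = d/R = 7450.2/6371.01 = 1.169391 rad
φ₂ = arcsin(sin φ₁ cos δ + cos φ₁ sin δ cos θ)
   = arcsin(0.33225·0.39071 + 0.94319·0.92051·0.75813) = 52.00284°
λ₂ = λ₁ + atan2(sin θ sin δ cos φ₁, cos δ − sin φ₁ sin φ₂) = 120.87275°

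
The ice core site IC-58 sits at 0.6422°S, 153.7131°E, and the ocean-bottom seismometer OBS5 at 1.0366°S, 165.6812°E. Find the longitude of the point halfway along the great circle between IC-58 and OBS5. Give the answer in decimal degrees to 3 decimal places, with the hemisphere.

Bx = cos φ₂ cos Δλ = 0.978103,  By = cos φ₂ sin Δλ = 0.207333
φₘ = atan2(sin φ₁ + sin φ₂, √((cos φ₁ + Bx)² + By²)) = -0.84400°
λₘ = λ₁ + atan2(By, cos φ₁ + Bx) = 159.69685°

159.697°E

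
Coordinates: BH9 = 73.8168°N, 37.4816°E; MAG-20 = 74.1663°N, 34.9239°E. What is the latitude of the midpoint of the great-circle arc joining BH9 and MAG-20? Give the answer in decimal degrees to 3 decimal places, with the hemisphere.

Bx = cos φ₂ cos Δλ = 0.272574,  By = cos φ₂ sin Δλ = -0.012176
φₘ = atan2(sin φ₁ + sin φ₂, √((cos φ₁ + Bx)² + By²)) = 73.99533°
λₘ = λ₁ + atan2(By, cos φ₁ + Bx) = 36.21635°

73.995°N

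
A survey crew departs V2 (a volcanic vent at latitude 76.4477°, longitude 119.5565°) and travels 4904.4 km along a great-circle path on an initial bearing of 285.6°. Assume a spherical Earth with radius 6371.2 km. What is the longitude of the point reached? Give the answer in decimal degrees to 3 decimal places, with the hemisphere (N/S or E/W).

δ = d/R = 4904.4/6371.2 = 0.769776 rad
φ₂ = arcsin(sin φ₁ cos δ + cos φ₁ sin δ cos θ)
   = arcsin(0.97216·0.71807 + 0.23433·0.69597·0.26892) = 47.89615°
λ₂ = λ₁ + atan2(sin θ sin δ cos φ₁, cos δ − sin φ₁ sin φ₂) = 28.38708°

28.387°E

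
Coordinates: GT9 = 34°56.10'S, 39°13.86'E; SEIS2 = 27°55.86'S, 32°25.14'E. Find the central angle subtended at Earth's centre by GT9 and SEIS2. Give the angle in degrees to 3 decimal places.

9.096°

GT9: φ = -34.93500°, λ = +39.23100°
SEIS2: φ = -27.93100°, λ = +32.41900°
Δφ = 7.0040°,  Δλ = -6.8120°
a = sin²(Δφ/2) + cos φ₁ cos φ₂ sin²(Δλ/2) = 0.006288
c = 2·arcsin(√a) = 0.158757 rad = 9.0961°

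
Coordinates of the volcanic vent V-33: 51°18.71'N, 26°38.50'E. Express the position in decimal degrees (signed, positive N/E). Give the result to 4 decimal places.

lat: 51.3118° N → +51.3118°
lon: 26.6417° E → +26.6417°

+51.3118°, +26.6417°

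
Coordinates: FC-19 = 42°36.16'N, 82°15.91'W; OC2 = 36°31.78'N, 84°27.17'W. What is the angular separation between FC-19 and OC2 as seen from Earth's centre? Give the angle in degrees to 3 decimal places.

FC-19: φ = +42.60267°, λ = -82.26517°
OC2: φ = +36.52967°, λ = -84.45283°
Δφ = -6.0730°,  Δλ = -2.1877°
a = sin²(Δφ/2) + cos φ₁ cos φ₂ sin²(Δλ/2) = 0.003022
c = 2·arcsin(√a) = 0.109993 rad = 6.3022°

6.302°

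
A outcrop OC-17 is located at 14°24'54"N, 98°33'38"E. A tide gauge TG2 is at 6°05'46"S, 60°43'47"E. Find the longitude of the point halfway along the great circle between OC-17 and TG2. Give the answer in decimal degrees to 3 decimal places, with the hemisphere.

79.387°E

OC-17: φ = +14.41500°, λ = +98.56056°
TG2: φ = -6.09611°, λ = +60.72972°
Bx = cos φ₂ cos Δλ = 0.785359,  By = cos φ₂ sin Δλ = -0.609864
φₘ = atan2(sin φ₁ + sin φ₂, √((cos φ₁ + Bx)² + By²)) = 4.39593°
λₘ = λ₁ + atan2(By, cos φ₁ + Bx) = 79.38680°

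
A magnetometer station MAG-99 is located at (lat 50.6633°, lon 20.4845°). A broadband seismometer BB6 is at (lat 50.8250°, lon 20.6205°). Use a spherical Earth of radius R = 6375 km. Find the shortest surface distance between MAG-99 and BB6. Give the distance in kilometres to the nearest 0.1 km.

Δφ = 0.1617°,  Δλ = 0.1360°
a = sin²(Δφ/2) + cos φ₁ cos φ₂ sin²(Δλ/2) = 0.000003
c = 2·arcsin(√a) = 0.003197 rad = 0.1832°
d = R·c = 6375 × 0.003197 = 20.4 km

20.4 km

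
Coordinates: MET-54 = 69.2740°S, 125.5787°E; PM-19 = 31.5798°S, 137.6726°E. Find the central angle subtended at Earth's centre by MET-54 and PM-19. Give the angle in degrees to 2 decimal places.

38.32°

Δφ = 37.6942°,  Δλ = 12.0939°
a = sin²(Δφ/2) + cos φ₁ cos φ₂ sin²(Δλ/2) = 0.107703
c = 2·arcsin(√a) = 0.668755 rad = 38.3169°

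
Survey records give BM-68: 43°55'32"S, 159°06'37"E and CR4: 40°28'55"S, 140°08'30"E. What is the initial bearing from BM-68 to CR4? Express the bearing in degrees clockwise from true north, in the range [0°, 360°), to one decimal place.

BM-68: φ = -43.92556°, λ = +159.11028°
CR4: φ = -40.48194°, λ = +140.14167°
Δλ = -18.9686°
y = sin Δλ · cos φ₂ = -0.247237
x = cos φ₁ sin φ₂ − sin φ₁ cos φ₂ cos Δλ = 0.031413
θ = atan2(y, x) = -82.7590° → 277.2410° (mod 360°)

277.2°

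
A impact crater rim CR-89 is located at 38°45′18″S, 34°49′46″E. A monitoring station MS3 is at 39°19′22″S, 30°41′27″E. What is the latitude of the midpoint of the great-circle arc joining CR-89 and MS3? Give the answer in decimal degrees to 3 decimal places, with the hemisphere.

CR-89: φ = -38.75500°, λ = +34.82944°
MS3: φ = -39.32278°, λ = +30.69083°
Bx = cos φ₂ cos Δλ = 0.771571,  By = cos φ₂ sin Δλ = -0.055830
φₘ = atan2(sin φ₁ + sin φ₂, √((cos φ₁ + Bx)² + By²)) = -39.05717°
λₘ = λ₁ + atan2(By, cos φ₁ + Bx) = 32.76846°

39.057°S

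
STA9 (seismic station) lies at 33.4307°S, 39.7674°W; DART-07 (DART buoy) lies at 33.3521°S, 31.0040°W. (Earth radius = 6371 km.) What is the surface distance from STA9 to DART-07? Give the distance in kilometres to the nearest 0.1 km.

Δφ = 0.0786°,  Δλ = 8.7634°
a = sin²(Δφ/2) + cos φ₁ cos φ₂ sin²(Δλ/2) = 0.004070
c = 2·arcsin(√a) = 0.127672 rad = 7.3151°
d = R·c = 6371 × 0.127672 = 813.4 km

813.4 km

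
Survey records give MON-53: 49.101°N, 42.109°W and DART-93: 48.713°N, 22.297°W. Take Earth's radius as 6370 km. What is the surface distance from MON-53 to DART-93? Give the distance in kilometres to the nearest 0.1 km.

1444.3 km

Δφ = -0.3880°,  Δλ = 19.8120°
a = sin²(Δφ/2) + cos φ₁ cos φ₂ sin²(Δλ/2) = 0.012797
c = 2·arcsin(√a) = 0.226732 rad = 12.9908°
d = R·c = 6370 × 0.226732 = 1444.3 km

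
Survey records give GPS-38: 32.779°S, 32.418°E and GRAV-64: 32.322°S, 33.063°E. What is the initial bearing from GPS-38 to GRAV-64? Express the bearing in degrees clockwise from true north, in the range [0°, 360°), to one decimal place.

50.1°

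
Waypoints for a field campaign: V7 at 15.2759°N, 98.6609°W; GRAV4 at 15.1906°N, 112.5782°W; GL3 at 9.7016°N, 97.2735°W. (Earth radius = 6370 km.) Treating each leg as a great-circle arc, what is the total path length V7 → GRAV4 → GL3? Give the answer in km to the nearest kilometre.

3262 km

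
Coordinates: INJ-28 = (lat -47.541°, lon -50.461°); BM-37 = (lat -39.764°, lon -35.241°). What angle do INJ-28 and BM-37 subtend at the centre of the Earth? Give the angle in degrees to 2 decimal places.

Δφ = 7.7770°,  Δλ = 15.2200°
a = sin²(Δφ/2) + cos φ₁ cos φ₂ sin²(Δλ/2) = 0.013699
c = 2·arcsin(√a) = 0.234626 rad = 13.4431°

13.44°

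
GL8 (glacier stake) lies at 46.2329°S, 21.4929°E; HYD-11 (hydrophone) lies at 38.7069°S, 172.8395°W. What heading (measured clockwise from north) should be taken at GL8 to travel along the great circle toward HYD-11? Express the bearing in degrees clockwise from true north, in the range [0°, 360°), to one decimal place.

Δλ = 165.6676°
y = sin Δλ · cos φ₂ = 0.193175
x = cos φ₁ sin φ₂ − sin φ₁ cos φ₂ cos Δλ = -0.978563
θ = atan2(y, x) = 168.8330° → 168.8330° (mod 360°)

168.8°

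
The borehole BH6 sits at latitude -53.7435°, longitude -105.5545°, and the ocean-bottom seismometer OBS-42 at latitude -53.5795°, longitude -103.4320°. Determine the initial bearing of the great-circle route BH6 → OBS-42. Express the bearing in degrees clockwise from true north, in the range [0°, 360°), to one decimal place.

83.4°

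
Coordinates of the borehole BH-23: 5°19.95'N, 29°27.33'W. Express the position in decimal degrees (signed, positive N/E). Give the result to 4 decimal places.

lat: 5.3325° N → +5.3325°
lon: 29.4555° W → -29.4555°

+5.3325°, -29.4555°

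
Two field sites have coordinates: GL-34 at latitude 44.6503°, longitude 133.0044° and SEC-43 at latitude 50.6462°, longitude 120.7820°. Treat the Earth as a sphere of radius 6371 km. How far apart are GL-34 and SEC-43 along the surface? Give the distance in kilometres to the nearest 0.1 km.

1130.3 km

Δφ = 5.9959°,  Δλ = -12.2224°
a = sin²(Δφ/2) + cos φ₁ cos φ₂ sin²(Δλ/2) = 0.007848
c = 2·arcsin(√a) = 0.177410 rad = 10.1648°
d = R·c = 6371 × 0.177410 = 1130.3 km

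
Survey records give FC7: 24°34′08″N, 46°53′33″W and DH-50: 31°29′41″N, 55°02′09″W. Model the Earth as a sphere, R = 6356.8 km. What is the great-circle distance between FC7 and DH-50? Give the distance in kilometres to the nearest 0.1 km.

FC7: φ = +24.56889°, λ = -46.89250°
DH-50: φ = +31.49472°, λ = -55.03583°
Δφ = 6.9258°,  Δλ = -8.1433°
a = sin²(Δφ/2) + cos φ₁ cos φ₂ sin²(Δλ/2) = 0.007558
c = 2·arcsin(√a) = 0.174095 rad = 9.9749°
d = R·c = 6356.8 × 0.174095 = 1106.7 km

1106.7 km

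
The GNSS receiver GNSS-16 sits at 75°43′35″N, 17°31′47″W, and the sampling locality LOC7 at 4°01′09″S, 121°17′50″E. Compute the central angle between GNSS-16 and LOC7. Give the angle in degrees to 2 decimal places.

GNSS-16: φ = +75.72639°, λ = -17.52972°
LOC7: φ = -4.01917°, λ = +121.29722°
Δφ = -79.7456°,  Δλ = 138.8269°
a = sin²(Δφ/2) + cos φ₁ cos φ₂ sin²(Δλ/2) = 0.626528
c = 2·arcsin(√a) = 1.826634 rad = 104.6584°

104.66°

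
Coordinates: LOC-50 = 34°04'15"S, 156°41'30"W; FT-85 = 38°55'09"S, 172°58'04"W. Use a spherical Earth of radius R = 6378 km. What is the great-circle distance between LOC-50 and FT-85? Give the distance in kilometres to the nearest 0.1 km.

LOC-50: φ = -34.07083°, λ = -156.69167°
FT-85: φ = -38.91917°, λ = -172.96778°
Δφ = -4.8483°,  Δλ = -16.2761°
a = sin²(Δφ/2) + cos φ₁ cos φ₂ sin²(Δλ/2) = 0.014704
c = 2·arcsin(√a) = 0.243116 rad = 13.9295°
d = R·c = 6378 × 0.243116 = 1550.6 km

1550.6 km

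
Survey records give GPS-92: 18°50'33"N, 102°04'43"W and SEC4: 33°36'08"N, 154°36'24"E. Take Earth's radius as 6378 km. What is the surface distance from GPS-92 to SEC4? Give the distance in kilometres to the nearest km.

GPS-92: φ = +18.84250°, λ = -102.07861°
SEC4: φ = +33.60222°, λ = +154.60667°
Δφ = 14.7597°,  Δλ = -103.3147°
a = sin²(Δφ/2) + cos φ₁ cos φ₂ sin²(Δλ/2) = 0.501400
c = 2·arcsin(√a) = 1.573595 rad = 90.1604°
d = R·c = 6378 × 1.573595 = 10036.4 km

10036 km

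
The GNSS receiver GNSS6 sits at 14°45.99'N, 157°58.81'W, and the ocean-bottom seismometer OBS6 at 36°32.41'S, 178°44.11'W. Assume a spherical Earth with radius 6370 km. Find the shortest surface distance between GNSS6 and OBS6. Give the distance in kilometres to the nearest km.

GNSS6: φ = +14.76650°, λ = -157.98017°
OBS6: φ = -36.54017°, λ = -178.73517°
Δφ = -51.3067°,  Δλ = -20.7550°
a = sin²(Δφ/2) + cos φ₁ cos φ₂ sin²(Δλ/2) = 0.212633
c = 2·arcsin(√a) = 0.958517 rad = 54.9190°
d = R·c = 6370 × 0.958517 = 6105.8 km

6106 km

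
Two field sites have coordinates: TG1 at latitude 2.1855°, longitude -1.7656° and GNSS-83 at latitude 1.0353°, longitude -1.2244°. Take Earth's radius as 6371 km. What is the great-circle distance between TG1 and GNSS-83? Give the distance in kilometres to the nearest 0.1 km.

141.3 km

Δφ = -1.1502°,  Δλ = 0.5412°
a = sin²(Δφ/2) + cos φ₁ cos φ₂ sin²(Δλ/2) = 0.000123
c = 2·arcsin(√a) = 0.022184 rad = 1.2711°
d = R·c = 6371 × 0.022184 = 141.3 km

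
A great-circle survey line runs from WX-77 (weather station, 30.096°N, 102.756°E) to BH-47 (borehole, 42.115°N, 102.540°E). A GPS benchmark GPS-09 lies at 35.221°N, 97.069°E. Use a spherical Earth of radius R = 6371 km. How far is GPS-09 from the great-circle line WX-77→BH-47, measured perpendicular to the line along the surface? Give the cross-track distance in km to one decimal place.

508.4 km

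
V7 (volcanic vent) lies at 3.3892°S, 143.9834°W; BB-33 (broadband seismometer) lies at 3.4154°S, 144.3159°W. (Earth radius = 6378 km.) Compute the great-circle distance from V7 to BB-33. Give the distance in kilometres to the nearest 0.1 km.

Δφ = -0.0262°,  Δλ = -0.3325°
a = sin²(Δφ/2) + cos φ₁ cos φ₂ sin²(Δλ/2) = 0.000008
c = 2·arcsin(√a) = 0.005811 rad = 0.3329°
d = R·c = 6378 × 0.005811 = 37.1 km

37.1 km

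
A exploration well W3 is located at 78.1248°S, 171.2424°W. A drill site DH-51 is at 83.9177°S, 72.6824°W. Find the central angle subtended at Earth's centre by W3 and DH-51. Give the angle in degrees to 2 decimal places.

Δφ = -5.7929°,  Δλ = 98.5600°
a = sin²(Δφ/2) + cos φ₁ cos φ₂ sin²(Δλ/2) = 0.015078
c = 2·arcsin(√a) = 0.246207 rad = 14.1066°

14.11°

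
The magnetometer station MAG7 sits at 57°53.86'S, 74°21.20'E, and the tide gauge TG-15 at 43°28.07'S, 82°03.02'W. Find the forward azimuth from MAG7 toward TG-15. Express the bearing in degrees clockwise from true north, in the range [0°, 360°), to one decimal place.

197.4°

MAG7: φ = -57.89767°, λ = +74.35333°
TG-15: φ = -43.46783°, λ = -82.05033°
Δλ = -156.4037°
y = sin Δλ · cos φ₂ = -0.290515
x = cos φ₁ sin φ₂ − sin φ₁ cos φ₂ cos Δλ = -0.928986
θ = atan2(y, x) = -162.6344° → 197.3656° (mod 360°)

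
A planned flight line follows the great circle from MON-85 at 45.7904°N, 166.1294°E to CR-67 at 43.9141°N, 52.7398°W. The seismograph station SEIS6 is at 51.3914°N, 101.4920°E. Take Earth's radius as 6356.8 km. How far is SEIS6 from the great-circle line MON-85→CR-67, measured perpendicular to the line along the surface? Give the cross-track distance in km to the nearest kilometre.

δ₁₃ = central angle MON-85→SEIS6 = 0.728015 rad  (haversine)
θ₁₃ = bearing MON-85→SEIS6 = 302.070°,  θ₁₂ = bearing MON-85→CR-67 = 27.041°
dₓₜ = R·arcsin(sin δ₁₃ · sin(θ₁₃ − θ₁₂)) = 6356.8·arcsin(0.66539·sin(275.028°)) = -4606.075 km
|dₓₜ| = 4606.075 km

4606 km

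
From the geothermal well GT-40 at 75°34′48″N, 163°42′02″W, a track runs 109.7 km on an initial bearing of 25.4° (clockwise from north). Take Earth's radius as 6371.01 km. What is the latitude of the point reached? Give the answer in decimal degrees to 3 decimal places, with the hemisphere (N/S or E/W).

GT-40: φ = +75.58000°, λ = -163.70056°
δ = d/R = 109.7/6371.01 = 0.017219 rad
φ₂ = arcsin(sin φ₁ cos δ + cos φ₁ sin δ cos θ)
   = arcsin(0.96850·0.99985 + 0.24903·0.01722·0.90334) = 76.46471°
λ₂ = λ₁ + atan2(sin θ sin δ cos φ₁, cos δ − sin φ₁ sin φ₂) = -161.89228°

76.465°N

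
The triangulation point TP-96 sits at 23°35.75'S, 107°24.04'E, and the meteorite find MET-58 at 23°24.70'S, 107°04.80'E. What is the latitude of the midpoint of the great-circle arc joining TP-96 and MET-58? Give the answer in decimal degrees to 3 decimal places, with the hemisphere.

23.504°S

TP-96: φ = -23.59583°, λ = +107.40067°
MET-58: φ = -23.41167°, λ = +107.08000°
Bx = cos φ₂ cos Δλ = 0.917659,  By = cos φ₂ sin Δλ = -0.005136
φₘ = atan2(sin φ₁ + sin φ₂, √((cos φ₁ + Bx)² + By²)) = -23.50383°
λₘ = λ₁ + atan2(By, cos φ₁ + Bx) = 107.24022°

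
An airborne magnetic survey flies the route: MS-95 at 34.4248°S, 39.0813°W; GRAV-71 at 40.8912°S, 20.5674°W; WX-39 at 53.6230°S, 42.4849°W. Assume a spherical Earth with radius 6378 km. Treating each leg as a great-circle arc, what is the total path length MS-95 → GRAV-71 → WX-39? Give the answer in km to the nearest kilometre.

3942 km

MS-95→GRAV-71: c = 0.278872 rad, d = 1778.64 km
GRAV-71→WX-39: c = 0.339244 rad, d = 2163.70 km
Total = 1778.64 + 2163.70 = 3942.34 km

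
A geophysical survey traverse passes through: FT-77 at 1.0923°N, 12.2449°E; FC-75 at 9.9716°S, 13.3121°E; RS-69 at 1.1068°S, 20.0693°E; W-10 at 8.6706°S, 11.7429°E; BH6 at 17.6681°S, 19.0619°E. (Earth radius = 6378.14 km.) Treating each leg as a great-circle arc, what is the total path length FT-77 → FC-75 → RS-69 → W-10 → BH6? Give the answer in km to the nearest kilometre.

FT-77→FC-75: c = 0.193990 rad, d = 1237.29 km
FC-75→RS-69: c = 0.194137 rad, d = 1238.23 km
RS-69→W-10: c = 0.195861 rad, d = 1249.23 km
W-10→BH6: c = 0.200232 rad, d = 1277.11 km
Total = 1237.29 + 1238.23 + 1249.23 + 1277.11 = 5001.86 km

5002 km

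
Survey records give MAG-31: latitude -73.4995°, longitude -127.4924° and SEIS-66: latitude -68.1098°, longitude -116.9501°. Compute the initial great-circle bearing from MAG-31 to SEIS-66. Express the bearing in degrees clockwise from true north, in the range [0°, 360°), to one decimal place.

Δλ = 10.5423°
y = sin Δλ · cos φ₂ = 0.068213
x = cos φ₁ sin φ₂ − sin φ₁ cos φ₂ cos Δλ = 0.087895
θ = atan2(y, x) = 37.8142° → 37.8142° (mod 360°)

37.8°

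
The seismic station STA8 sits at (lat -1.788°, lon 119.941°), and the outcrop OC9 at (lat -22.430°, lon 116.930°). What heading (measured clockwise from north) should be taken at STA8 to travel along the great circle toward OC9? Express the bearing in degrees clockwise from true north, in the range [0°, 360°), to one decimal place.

187.8°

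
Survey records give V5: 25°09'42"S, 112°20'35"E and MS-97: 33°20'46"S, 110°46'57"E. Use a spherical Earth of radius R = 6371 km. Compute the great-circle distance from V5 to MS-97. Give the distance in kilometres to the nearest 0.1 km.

922.5 km

V5: φ = -25.16167°, λ = +112.34306°
MS-97: φ = -33.34611°, λ = +110.78250°
Δφ = -8.1844°,  Δλ = -1.5606°
a = sin²(Δφ/2) + cos φ₁ cos φ₂ sin²(Δλ/2) = 0.005233
c = 2·arcsin(√a) = 0.144802 rad = 8.2965°
d = R·c = 6371 × 0.144802 = 922.5 km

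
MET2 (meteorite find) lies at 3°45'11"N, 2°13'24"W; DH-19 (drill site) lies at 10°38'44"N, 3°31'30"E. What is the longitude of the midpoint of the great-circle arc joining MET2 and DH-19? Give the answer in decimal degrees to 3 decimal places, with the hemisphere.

0.629°E

MET2: φ = +3.75306°, λ = -2.22333°
DH-19: φ = +10.64556°, λ = +3.52500°
Bx = cos φ₂ cos Δλ = 0.977847,  By = cos φ₂ sin Δλ = 0.098435
φₘ = atan2(sin φ₁ + sin φ₂, √((cos φ₁ + Bx)² + By²)) = 7.20828°
λₘ = λ₁ + atan2(By, cos φ₁ + Bx) = 0.62895°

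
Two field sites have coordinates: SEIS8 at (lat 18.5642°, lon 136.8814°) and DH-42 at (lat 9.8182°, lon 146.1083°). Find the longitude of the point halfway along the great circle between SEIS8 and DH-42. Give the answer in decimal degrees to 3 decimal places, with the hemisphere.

Bx = cos φ₂ cos Δλ = 0.972604,  By = cos φ₂ sin Δλ = 0.157996
φₘ = atan2(sin φ₁ + sin φ₂, √((cos φ₁ + Bx)² + By²)) = 14.23544°
λₘ = λ₁ + atan2(By, cos φ₁ + Bx) = 141.58426°

141.584°E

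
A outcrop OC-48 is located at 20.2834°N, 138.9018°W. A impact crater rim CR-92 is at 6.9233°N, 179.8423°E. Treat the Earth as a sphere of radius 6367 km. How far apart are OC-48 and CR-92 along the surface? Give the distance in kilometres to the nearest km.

4680 km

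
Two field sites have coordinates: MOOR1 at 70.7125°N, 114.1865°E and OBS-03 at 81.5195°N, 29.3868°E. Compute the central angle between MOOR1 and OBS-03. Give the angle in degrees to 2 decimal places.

Δφ = 10.8070°,  Δλ = -84.7997°
a = sin²(Δφ/2) + cos φ₁ cos φ₂ sin²(Δλ/2) = 0.031016
c = 2·arcsin(√a) = 0.354074 rad = 20.2869°

20.29°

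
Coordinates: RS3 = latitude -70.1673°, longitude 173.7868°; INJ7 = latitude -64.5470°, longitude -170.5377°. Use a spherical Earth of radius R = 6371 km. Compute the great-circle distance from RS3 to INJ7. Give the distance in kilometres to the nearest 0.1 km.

912.1 km

Δφ = 5.6203°,  Δλ = 15.6755°
a = sin²(Δφ/2) + cos φ₁ cos φ₂ sin²(Δλ/2) = 0.005115
c = 2·arcsin(√a) = 0.143163 rad = 8.2026°
d = R·c = 6371 × 0.143163 = 912.1 km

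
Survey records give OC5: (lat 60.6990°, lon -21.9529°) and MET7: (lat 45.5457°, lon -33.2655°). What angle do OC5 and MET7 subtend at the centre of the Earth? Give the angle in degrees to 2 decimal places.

16.55°

Δφ = -15.1533°,  Δλ = -11.3126°
a = sin²(Δφ/2) + cos φ₁ cos φ₂ sin²(Δλ/2) = 0.020715
c = 2·arcsin(√a) = 0.288854 rad = 16.5501°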